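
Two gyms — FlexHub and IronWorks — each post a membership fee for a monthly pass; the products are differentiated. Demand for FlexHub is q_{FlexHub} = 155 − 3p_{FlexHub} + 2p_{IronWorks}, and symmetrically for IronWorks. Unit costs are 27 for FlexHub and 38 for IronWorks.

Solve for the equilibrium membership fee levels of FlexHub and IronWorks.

FlexHub's profit: π = (p_{FlexHub} − 27)(155 − 3p_{FlexHub} + 2p_{IronWorks}).
∂π/∂p_{FlexHub} = 236 − 6p_{FlexHub} + 2p_{IronWorks} = 0 ⇒ p_{FlexHub} = 118/3 + (1/3)p_{IronWorks}.
Similarly p_{IronWorks} = 269/6 + (1/3)p_{FlexHub}.
Plugging p_{IronWorks} into FlexHub's best response: p_{FlexHub} = 118/3 + (1/3)(269/6 + (1/3)p_{FlexHub}) ⇒ (8/9)p_{FlexHub} = 977/18, so p_{FlexHub} = 61.0625.
Then p_{IronWorks} = 269/6 + (1/3)·61.0625 = 65.1875.

61.0625, 65.1875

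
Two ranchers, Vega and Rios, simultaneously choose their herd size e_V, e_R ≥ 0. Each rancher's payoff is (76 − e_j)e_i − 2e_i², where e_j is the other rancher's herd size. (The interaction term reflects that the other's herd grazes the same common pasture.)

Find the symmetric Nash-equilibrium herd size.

15.2

Vega's payoff is (76 − e_R)e_V − 2e_V².
∂π/∂e_V = 76 − e_R − 4e_V = 0, so e_V = 19 − 0.25e_R.
By symmetry e_R = e_V; substituting into the reaction function, 1.25e_V = 19 and e_V = 15.2.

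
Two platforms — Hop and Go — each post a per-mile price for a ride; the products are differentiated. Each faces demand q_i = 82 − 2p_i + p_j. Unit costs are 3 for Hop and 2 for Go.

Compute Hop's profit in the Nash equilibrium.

Hop's profit: π = (p_{Hop} − 3)(82 − 2p_{Hop} + p_{Go}).
∂π/∂p_{Hop} = 88 − 4p_{Hop} + p_{Go} = 0 ⇒ p_{Hop} = 22 + 0.25p_{Go}.
Similarly p_{Go} = 21.5 + 0.25p_{Hop}.
Plugging p_{Go} into Hop's best response: p_{Hop} = 22 + 0.25(21.5 + 0.25p_{Hop}) ⇒ 0.9375p_{Hop} = 27.375, so p_{Hop} = 29.2.
Then p_{Go} = 21.5 + 0.25·29.2 = 28.8.
q_{Hop} = 82 − 2·29.2 + 28.8 = 52.4.
Profit = (29.2 − 3)·52.4 = 1372.88.

1372.88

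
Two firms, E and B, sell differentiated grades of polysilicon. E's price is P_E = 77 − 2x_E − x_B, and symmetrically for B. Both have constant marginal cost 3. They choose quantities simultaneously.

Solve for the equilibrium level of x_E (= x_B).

14.8

Firm E's profit: π = x_E(77 − 2x_E − x_B) − 3x_E.
∂π/∂x_E = 74 − 4x_E − x_B = 0 ⇒ x_E = 18.5 − 0.25x_B.
The game is symmetric, so in equilibrium x_B = x_E: the reaction function gives 1.25x_E = 18.5, hence x_E = 14.8.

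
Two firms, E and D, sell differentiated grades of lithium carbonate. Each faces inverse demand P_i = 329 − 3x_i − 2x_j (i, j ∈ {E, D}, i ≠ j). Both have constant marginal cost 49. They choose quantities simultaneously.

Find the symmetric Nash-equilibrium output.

35

Firm E's profit: π = x_E(329 − 3x_E − 2x_D) − 49x_E.
∂π/∂x_E = 280 − 6x_E − 2x_D = 0 ⇒ x_E = 140/3 − (1/3)x_D.
Setting x_E = x_D in the reaction function: x_E = 140/3 − (1/3)x_E, so x_E = (140/3) / (4/3) = 35.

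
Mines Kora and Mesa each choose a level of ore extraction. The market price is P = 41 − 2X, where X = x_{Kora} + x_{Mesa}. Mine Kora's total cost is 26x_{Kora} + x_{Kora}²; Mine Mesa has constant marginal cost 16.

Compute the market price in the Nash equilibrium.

28

Mine Kora's profit: π = x_{Kora}(41 − 2(x_{Kora} + x_{Mesa})) − 26x_{Kora} − x_{Kora}².
∂π/∂x_{Kora} = 15 − 6x_{Kora} − 2x_{Mesa} = 0, so x_{Kora} = 2.5 − (1/3)x_{Mesa}.
For Mesa: ∂π/∂x_{Mesa} = 25 − 4x_{Mesa} − 2x_{Kora} = 0 ⇒ x_{Mesa} = 6.25 − 0.5x_{Kora}.
Plugging x_{Mesa} into Kora's best response: x_{Kora} = 2.5 − (1/3)(6.25 − 0.5x_{Kora}) ⇒ (5/6)x_{Kora} = 5/12, so x_{Kora} = 0.5.
Then x_{Mesa} = 6.25 − 0.5·0.5 = 6.
Equilibrium price: P = 41 − 2·6.5 = 28.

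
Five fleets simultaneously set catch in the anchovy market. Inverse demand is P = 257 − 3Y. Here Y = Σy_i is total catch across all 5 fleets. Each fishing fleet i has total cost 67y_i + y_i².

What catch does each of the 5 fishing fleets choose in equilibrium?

9.5

A representative fishing fleet's profit is π_i = y_i(257 − 3Y) − 67y_i − y_i², with Y = y_i + Σ_{j≠i} y_j.
First-order condition: 190 − 8y_i − 3Σ_{j≠i} y_j = 0.
With identical fishing fleets, set every y_j = y: then 190 − 8y − 12y = 0, i.e. y = 190/20 = 9.5.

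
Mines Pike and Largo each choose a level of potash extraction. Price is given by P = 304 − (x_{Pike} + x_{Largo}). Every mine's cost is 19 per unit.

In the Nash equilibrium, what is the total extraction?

190

Mine Pike's profit: π = x_{Pike}(304 − (x_{Pike} + x_{Largo})) − 19x_{Pike}.
∂π/∂x_{Pike} = 285 − 2x_{Pike} − x_{Largo} = 0, so x_{Pike} = 142.5 − 0.5x_{Largo}.
Setting x_{Pike} = x_{Largo} in the reaction function: x_{Pike} = 142.5 − 0.5x_{Pike}, so x_{Pike} = 142.5 / 1.5 = 95.
Total extraction: 95 + 95 = 190.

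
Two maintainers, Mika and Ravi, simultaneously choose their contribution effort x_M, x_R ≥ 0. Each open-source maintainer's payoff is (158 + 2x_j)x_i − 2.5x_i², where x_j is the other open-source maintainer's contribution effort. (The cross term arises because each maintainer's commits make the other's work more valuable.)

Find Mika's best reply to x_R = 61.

56

Mika's payoff is (158 + 2x_R)x_M − 2.5x_M².
∂π/∂x_M = 158 + 2x_R − 5x_M = 0, so x_M = 31.6 + 0.4x_R.
At x_R = 61: x_M = 31.6 + 0.4·61 = 56.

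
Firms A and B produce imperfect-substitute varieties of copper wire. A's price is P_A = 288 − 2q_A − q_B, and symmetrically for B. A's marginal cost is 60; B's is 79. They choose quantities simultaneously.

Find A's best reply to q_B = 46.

45.5

Firm A's profit: π = q_A(288 − 2q_A − q_B) − 60q_A.
∂π/∂q_A = 228 − 4q_A − q_B = 0 ⇒ q_A = 57 − 0.25q_B.
At q_B = 46: q_A = 57 − 0.25·46 = 45.5.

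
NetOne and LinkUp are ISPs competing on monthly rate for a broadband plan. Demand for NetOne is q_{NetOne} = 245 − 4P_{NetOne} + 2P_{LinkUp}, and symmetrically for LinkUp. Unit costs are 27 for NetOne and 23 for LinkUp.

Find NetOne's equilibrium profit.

3918.76

NetOne's profit: π = (P_{NetOne} − 27)(245 − 4P_{NetOne} + 2P_{LinkUp}).
∂π/∂P_{NetOne} = 353 − 8P_{NetOne} + 2P_{LinkUp} = 0 ⇒ P_{NetOne} = 44.125 + 0.25P_{LinkUp}.
Similarly P_{LinkUp} = 42.125 + 0.25P_{NetOne}.
Substituting the second reaction function into the first: P_{NetOne} = 44.125 + 0.25(42.125 + 0.25P_{NetOne}), which gives 0.9375P_{NetOne} = 1749/32 ⇒ P_{NetOne} = 58.3.
Then P_{LinkUp} = 42.125 + 0.25·58.3 = 56.7.
q_{NetOne} = 245 − 4·58.3 + 2·56.7 = 125.2.
Profit = (58.3 − 27)·125.2 = 3918.76.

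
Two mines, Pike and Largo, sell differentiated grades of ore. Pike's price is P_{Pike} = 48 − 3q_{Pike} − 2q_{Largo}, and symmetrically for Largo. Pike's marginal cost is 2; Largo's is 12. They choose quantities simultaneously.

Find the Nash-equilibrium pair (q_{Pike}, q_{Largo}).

Mine Pike's profit: π = q_{Pike}(48 − 3q_{Pike} − 2q_{Largo}) − 2q_{Pike}.
∂π/∂q_{Pike} = 46 − 6q_{Pike} − 2q_{Largo} = 0 ⇒ q_{Pike} = 23/3 − (1/3)q_{Largo}.
Similarly q_{Largo} = 6 − (1/3)q_{Pike}.
Solving the two reaction functions simultaneously: (1 − (−1/3)(−1/3))q_{Pike} = 23/3 − (1/3)·6, so (8/9)q_{Pike} = 17/3 and q_{Pike} = 6.375.
Then q_{Largo} = 6 − (1/3)·6.375 = 3.875.

6.375, 3.875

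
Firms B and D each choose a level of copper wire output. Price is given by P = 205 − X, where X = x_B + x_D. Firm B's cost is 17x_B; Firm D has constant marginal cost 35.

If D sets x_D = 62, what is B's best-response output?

63

Firm B's profit: π = x_B(205 − (x_B + x_D)) − 17x_B.
∂π/∂x_B = 188 − 2x_B − x_D = 0, so x_B = 94 − 0.5x_D.
At x_D = 62: x_B = 94 − 0.5·62 = 63.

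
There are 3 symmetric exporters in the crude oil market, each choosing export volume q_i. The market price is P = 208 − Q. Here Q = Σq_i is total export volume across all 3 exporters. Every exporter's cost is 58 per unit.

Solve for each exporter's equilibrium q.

37.5

A representative exporter's profit is π_i = q_i(208 − Q) − 58q_i, with Q = q_i + Σ_{j≠i} q_j.
First-order condition: 150 − 2q_i − Σ_{j≠i} q_j = 0.
Imposing symmetry (q_j = q for all j) turns Σ_{j≠i} q_j into 2q, so 150 = 4q and q = 37.5.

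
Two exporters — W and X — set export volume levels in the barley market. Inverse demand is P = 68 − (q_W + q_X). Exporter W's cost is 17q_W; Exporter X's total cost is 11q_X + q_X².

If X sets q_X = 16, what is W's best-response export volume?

Exporter W's profit: π = q_W(68 − (q_W + q_X)) − 17q_W.
∂π/∂q_W = 51 − 2q_W − q_X = 0, so q_W = 25.5 − 0.5q_X.
At q_X = 16: q_W = 25.5 − 0.5·16 = 17.5.

17.5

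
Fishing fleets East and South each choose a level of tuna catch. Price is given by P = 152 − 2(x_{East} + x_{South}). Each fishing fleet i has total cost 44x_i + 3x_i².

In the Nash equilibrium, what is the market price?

116

Fishing fleet East's profit: π = x_{East}(152 − 2(x_{East} + x_{South})) − 44x_{East} − 3x_{East}².
∂π/∂x_{East} = 108 − 10x_{East} − 2x_{South} = 0, so x_{East} = 10.8 − 0.2x_{South}.
By symmetry x_{South} = x_{East}; substituting into the reaction function, 1.2x_{East} = 10.8 and x_{East} = 9.
Equilibrium price: P = 152 − 2·18 = 116.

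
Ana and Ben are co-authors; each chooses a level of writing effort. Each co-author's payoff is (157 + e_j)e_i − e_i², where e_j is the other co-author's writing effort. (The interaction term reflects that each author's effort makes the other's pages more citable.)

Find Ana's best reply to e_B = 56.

106.5

Ana's payoff is (157 + e_B)e_A − e_A².
∂π/∂e_A = 157 + e_B − 2e_A = 0, so e_A = 78.5 + 0.5e_B.
At e_B = 56: e_A = 78.5 + 0.5·56 = 106.5.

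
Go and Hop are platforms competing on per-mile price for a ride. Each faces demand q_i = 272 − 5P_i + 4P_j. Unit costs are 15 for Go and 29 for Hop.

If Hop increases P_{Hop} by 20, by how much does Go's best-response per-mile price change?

8

Go's profit: π = (P_{Go} − 15)(272 − 5P_{Go} + 4P_{Hop}).
∂π/∂P_{Go} = 347 − 10P_{Go} + 4P_{Hop} = 0 ⇒ P_{Go} = 34.7 + 0.4P_{Hop}.
The reaction-function slope is 0.4, so a 20-unit rise in P_{Hop} moves P_{Go} by 0.4 × 20 = 8. Go's best response rises — the actions are strategic complements.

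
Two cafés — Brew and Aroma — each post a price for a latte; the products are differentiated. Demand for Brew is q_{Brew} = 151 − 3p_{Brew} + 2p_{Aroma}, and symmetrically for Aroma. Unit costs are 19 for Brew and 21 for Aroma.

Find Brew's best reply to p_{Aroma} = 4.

Brew's profit: π = (p_{Brew} − 19)(151 − 3p_{Brew} + 2p_{Aroma}).
∂π/∂p_{Brew} = 208 − 6p_{Brew} + 2p_{Aroma} = 0 ⇒ p_{Brew} = 104/3 + (1/3)p_{Aroma}.
At p_{Aroma} = 4: p_{Brew} = 104/3 + (1/3)·4 = 36.

36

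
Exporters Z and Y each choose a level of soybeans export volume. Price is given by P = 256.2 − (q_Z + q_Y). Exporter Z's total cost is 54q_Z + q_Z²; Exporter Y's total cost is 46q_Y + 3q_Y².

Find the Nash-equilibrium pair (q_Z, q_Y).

Exporter Z's profit: π = q_Z(256.2 − (q_Z + q_Y)) − 54q_Z − q_Z².
∂π/∂q_Z = 202.2 − 4q_Z − q_Y = 0, so q_Z = 50.55 − 0.25q_Y.
For Y: ∂π/∂q_Y = 210.2 − 8q_Y − q_Z = 0 ⇒ q_Y = 26.275 − 0.125q_Z.
Substituting the second reaction function into the first: q_Z = 50.55 − 0.25(26.275 − 0.125q_Z), which gives (31/32)q_Z = 7037/160 ⇒ q_Z = 45.4.
Then q_Y = 26.275 − 0.125·45.4 = 20.6.

45.4, 20.6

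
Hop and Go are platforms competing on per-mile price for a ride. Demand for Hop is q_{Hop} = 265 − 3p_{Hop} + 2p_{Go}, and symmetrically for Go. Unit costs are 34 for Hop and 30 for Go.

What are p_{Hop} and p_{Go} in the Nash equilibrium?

91, 89.5

Hop's profit: π = (p_{Hop} − 34)(265 − 3p_{Hop} + 2p_{Go}).
∂π/∂p_{Hop} = 367 − 6p_{Hop} + 2p_{Go} = 0 ⇒ p_{Hop} = 367/6 + (1/3)p_{Go}.
Similarly p_{Go} = 355/6 + (1/3)p_{Hop}.
Solving the two reaction functions simultaneously: (1 − (1/3)(1/3))p_{Hop} = 367/6 + (1/3)·(355/6), so (8/9)p_{Hop} = 728/9 and p_{Hop} = 91.
Then p_{Go} = 355/6 + (1/3)·91 = 89.5.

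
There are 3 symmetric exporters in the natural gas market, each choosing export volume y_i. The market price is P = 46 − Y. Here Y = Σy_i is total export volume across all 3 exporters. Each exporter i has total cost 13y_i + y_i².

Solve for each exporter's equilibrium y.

A representative exporter's profit is π_i = y_i(46 − Y) − 13y_i − y_i², with Y = y_i + Σ_{j≠i} y_j.
First-order condition: 33 − 4y_i − Σ_{j≠i} y_j = 0.
In a symmetric equilibrium every exporter chooses the same y, so Σ_{j≠i} y_j = 2y. The condition becomes 33 − 6y = 0, giving y = 33/6 = 5.5.

5.5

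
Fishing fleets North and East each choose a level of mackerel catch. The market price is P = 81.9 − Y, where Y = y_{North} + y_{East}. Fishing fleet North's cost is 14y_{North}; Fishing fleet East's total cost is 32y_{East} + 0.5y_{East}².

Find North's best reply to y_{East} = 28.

19.95

Fishing fleet North's profit: π = y_{North}(81.9 − (y_{North} + y_{East})) − 14y_{North}.
∂π/∂y_{North} = 67.9 − 2y_{North} − y_{East} = 0, so y_{North} = 33.95 − 0.5y_{East}.
At y_{East} = 28: y_{North} = 33.95 − 0.5·28 = 19.95.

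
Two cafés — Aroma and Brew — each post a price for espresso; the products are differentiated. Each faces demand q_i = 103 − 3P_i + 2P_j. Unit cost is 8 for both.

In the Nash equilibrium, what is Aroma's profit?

1692.1875

Aroma's profit: π = (P_{Aroma} − 8)(103 − 3P_{Aroma} + 2P_{Brew}).
∂π/∂P_{Aroma} = 127 − 6P_{Aroma} + 2P_{Brew} = 0 ⇒ P_{Aroma} = 127/6 + (1/3)P_{Brew}.
The game is symmetric, so in equilibrium P_{Brew} = P_{Aroma}: the reaction function gives (2/3)P_{Aroma} = 127/6, hence P_{Aroma} = 31.75.
q_{Aroma} = 103 − 3·31.75 + 2·31.75 = 71.25.
Profit = (31.75 − 8)·71.25 = 1692.1875.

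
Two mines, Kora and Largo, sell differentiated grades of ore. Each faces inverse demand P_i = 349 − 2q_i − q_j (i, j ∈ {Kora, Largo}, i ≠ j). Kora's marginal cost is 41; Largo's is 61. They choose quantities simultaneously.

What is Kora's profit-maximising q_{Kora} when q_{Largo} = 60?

62

Mine Kora's profit: π = q_{Kora}(349 − 2q_{Kora} − q_{Largo}) − 41q_{Kora}.
∂π/∂q_{Kora} = 308 − 4q_{Kora} − q_{Largo} = 0 ⇒ q_{Kora} = 77 − 0.25q_{Largo}.
At q_{Largo} = 60: q_{Kora} = 77 − 0.25·60 = 62.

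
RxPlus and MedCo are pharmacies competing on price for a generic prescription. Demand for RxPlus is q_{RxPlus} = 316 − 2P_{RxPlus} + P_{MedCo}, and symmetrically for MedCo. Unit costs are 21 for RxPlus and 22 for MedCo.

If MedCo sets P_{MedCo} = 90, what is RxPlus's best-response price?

112

RxPlus's profit: π = (P_{RxPlus} − 21)(316 − 2P_{RxPlus} + P_{MedCo}).
∂π/∂P_{RxPlus} = 358 − 4P_{RxPlus} + P_{MedCo} = 0 ⇒ P_{RxPlus} = 89.5 + 0.25P_{MedCo}.
At P_{MedCo} = 90: P_{RxPlus} = 89.5 + 0.25·90 = 112.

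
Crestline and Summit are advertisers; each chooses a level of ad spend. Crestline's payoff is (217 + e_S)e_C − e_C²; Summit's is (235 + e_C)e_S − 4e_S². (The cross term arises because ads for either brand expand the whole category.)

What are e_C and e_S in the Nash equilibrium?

Expanding Crestline's payoff: 217e_C + e_Se_C − e_C².
∂π/∂e_C = 217 + e_S − 2e_C = 0, so e_C = 108.5 + 0.5e_S.
Likewise for Summit: e_S = 29.375 + 0.125e_C.
Substituting the second reaction function into the first: e_C = 108.5 + 0.5(29.375 + 0.125e_C), which gives 0.9375e_C = 123.1875 ⇒ e_C = 131.4.
Then e_S = 29.375 + 0.125·131.4 = 45.8.

131.4, 45.8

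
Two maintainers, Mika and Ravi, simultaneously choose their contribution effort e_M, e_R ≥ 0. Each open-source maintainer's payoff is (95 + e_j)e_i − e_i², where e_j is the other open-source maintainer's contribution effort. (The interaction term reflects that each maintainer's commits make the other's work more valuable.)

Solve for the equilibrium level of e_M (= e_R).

95

Mika's payoff is (95 + e_R)e_M − e_M².
∂π/∂e_M = 95 + e_R − 2e_M = 0, so e_M = 47.5 + 0.5e_R.
By symmetry e_R = e_M; substituting into the reaction function, 0.5e_M = 47.5 and e_M = 95.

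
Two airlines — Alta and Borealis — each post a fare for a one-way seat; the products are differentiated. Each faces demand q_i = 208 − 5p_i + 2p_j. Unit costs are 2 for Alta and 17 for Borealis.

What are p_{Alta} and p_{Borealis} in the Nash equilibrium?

28.8125, 35.0625

Alta's profit: π = (p_{Alta} − 2)(208 − 5p_{Alta} + 2p_{Borealis}).
∂π/∂p_{Alta} = 218 − 10p_{Alta} + 2p_{Borealis} = 0 ⇒ p_{Alta} = 21.8 + 0.2p_{Borealis}.
Similarly p_{Borealis} = 29.3 + 0.2p_{Alta}.
Plugging p_{Borealis} into Alta's best response: p_{Alta} = 21.8 + 0.2(29.3 + 0.2p_{Alta}) ⇒ 0.96p_{Alta} = 27.66, so p_{Alta} = 28.8125.
Then p_{Borealis} = 29.3 + 0.2·28.8125 = 35.0625.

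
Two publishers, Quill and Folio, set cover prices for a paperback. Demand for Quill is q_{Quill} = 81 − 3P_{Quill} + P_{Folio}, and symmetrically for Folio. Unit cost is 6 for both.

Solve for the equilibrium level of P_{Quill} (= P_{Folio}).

19.8

Quill's profit: π = (P_{Quill} − 6)(81 − 3P_{Quill} + P_{Folio}).
∂π/∂P_{Quill} = 99 − 6P_{Quill} + P_{Folio} = 0 ⇒ P_{Quill} = 16.5 + (1/6)P_{Folio}.
Setting P_{Quill} = P_{Folio} in the reaction function: P_{Quill} = 16.5 + (1/6)P_{Quill}, so P_{Quill} = 16.5 / (5/6) = 19.8.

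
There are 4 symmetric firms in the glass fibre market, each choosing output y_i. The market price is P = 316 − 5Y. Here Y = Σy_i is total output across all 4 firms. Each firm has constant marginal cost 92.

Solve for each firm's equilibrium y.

A representative firm's profit is π_i = y_i(316 − 5Y) − 92y_i, with Y = y_i + Σ_{j≠i} y_j.
First-order condition: 224 − 10y_i − 5Σ_{j≠i} y_j = 0.
With identical firms, set every y_j = y: then 224 − 10y − 15y = 0, i.e. y = 224/25 = 8.96.

8.96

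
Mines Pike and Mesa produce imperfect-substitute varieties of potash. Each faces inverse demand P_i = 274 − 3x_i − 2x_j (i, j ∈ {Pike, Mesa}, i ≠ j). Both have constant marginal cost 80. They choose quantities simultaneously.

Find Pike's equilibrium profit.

1764.1875

Mine Pike's profit: π = x_{Pike}(274 − 3x_{Pike} − 2x_{Mesa}) − 80x_{Pike}.
∂π/∂x_{Pike} = 194 − 6x_{Pike} − 2x_{Mesa} = 0 ⇒ x_{Pike} = 97/3 − (1/3)x_{Mesa}.
Setting x_{Pike} = x_{Mesa} in the reaction function: x_{Pike} = 97/3 − (1/3)x_{Pike}, so x_{Pike} = (97/3) / (4/3) = 24.25.
P_{Pike} = 274 − 3·24.25 − 2·24.25 = 152.75.
Profit = (152.75 − 80)·24.25 = 1764.1875.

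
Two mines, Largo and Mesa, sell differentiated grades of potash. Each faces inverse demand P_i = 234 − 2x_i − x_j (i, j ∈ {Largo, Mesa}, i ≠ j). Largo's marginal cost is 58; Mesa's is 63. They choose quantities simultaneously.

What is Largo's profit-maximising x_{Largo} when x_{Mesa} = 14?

40.5

Mine Largo's profit: π = x_{Largo}(234 − 2x_{Largo} − x_{Mesa}) − 58x_{Largo}.
∂π/∂x_{Largo} = 176 − 4x_{Largo} − x_{Mesa} = 0 ⇒ x_{Largo} = 44 − 0.25x_{Mesa}.
At x_{Mesa} = 14: x_{Largo} = 44 − 0.25·14 = 40.5.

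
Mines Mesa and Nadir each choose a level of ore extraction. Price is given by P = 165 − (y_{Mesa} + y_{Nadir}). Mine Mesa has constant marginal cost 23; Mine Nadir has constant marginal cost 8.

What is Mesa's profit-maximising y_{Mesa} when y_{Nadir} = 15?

Mine Mesa's profit: π = y_{Mesa}(165 − (y_{Mesa} + y_{Nadir})) − 23y_{Mesa}.
∂π/∂y_{Mesa} = 142 − 2y_{Mesa} − y_{Nadir} = 0, so y_{Mesa} = 71 − 0.5y_{Nadir}.
At y_{Nadir} = 15: y_{Mesa} = 71 − 0.5·15 = 63.5.

63.5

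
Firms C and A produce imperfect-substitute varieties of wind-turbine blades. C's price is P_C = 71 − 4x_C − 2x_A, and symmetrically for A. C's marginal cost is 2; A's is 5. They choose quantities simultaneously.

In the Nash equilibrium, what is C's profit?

Firm C's profit: π = x_C(71 − 4x_C − 2x_A) − 2x_C.
∂π/∂x_C = 69 − 8x_C − 2x_A = 0 ⇒ x_C = 8.625 − 0.25x_A.
Similarly x_A = 8.25 − 0.25x_C.
Solving the two reaction functions simultaneously: (1 − (−0.25)(−0.25))x_C = 8.625 − 0.25·8.25, so 0.9375x_C = 6.5625 and x_C = 7.
Then x_A = 8.25 − 0.25·7 = 6.5.
P_C = 71 − 4·7 − 2·6.5 = 30.
Profit = (30 − 2)·7 = 196.

196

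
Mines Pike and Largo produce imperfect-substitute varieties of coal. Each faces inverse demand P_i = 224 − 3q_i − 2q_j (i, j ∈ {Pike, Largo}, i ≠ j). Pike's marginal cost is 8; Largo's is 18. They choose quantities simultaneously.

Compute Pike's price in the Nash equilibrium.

Mine Pike's profit: π = q_{Pike}(224 − 3q_{Pike} − 2q_{Largo}) − 8q_{Pike}.
∂π/∂q_{Pike} = 216 − 6q_{Pike} − 2q_{Largo} = 0 ⇒ q_{Pike} = 36 − (1/3)q_{Largo}.
Similarly q_{Largo} = 103/3 − (1/3)q_{Pike}.
Solving the two reaction functions simultaneously: (1 − (−1/3)(−1/3))q_{Pike} = 36 − (1/3)·(103/3), so (8/9)q_{Pike} = 221/9 and q_{Pike} = 27.625.
Then q_{Largo} = 103/3 − (1/3)·27.625 = 25.125.
P_{Pike} = 224 − 3·27.625 − 2·25.125 = 90.875.

90.875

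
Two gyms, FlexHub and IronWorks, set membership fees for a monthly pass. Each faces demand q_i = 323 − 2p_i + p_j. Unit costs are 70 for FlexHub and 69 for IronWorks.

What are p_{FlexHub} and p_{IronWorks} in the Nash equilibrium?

FlexHub's profit: π = (p_{FlexHub} − 70)(323 − 2p_{FlexHub} + p_{IronWorks}).
∂π/∂p_{FlexHub} = 463 − 4p_{FlexHub} + p_{IronWorks} = 0 ⇒ p_{FlexHub} = 115.75 + 0.25p_{IronWorks}.
Similarly p_{IronWorks} = 115.25 + 0.25p_{FlexHub}.
Plugging p_{IronWorks} into FlexHub's best response: p_{FlexHub} = 115.75 + 0.25(115.25 + 0.25p_{FlexHub}) ⇒ 0.9375p_{FlexHub} = 144.5625, so p_{FlexHub} = 154.2.
Then p_{IronWorks} = 115.25 + 0.25·154.2 = 153.8.

154.2, 153.8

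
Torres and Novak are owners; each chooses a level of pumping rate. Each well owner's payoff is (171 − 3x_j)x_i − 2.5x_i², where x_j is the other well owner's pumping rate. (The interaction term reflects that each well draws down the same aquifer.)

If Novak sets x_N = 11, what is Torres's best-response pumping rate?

27.6

Torres's payoff is (171 − 3x_N)x_T − 2.5x_T².
∂π/∂x_T = 171 − 3x_N − 5x_T = 0, so x_T = 34.2 − 0.6x_N.
At x_N = 11: x_T = 34.2 − 0.6·11 = 27.6.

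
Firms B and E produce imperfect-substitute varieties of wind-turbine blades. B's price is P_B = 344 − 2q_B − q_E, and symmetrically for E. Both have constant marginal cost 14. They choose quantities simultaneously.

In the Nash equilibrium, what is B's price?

Firm B's profit: π = q_B(344 − 2q_B − q_E) − 14q_B.
∂π/∂q_B = 330 − 4q_B − q_E = 0 ⇒ q_B = 82.5 − 0.25q_E.
Setting q_B = q_E in the reaction function: q_B = 82.5 − 0.25q_B, so q_B = 82.5 / 1.25 = 66.
P_B = 344 − 2·66 − 66 = 146.

146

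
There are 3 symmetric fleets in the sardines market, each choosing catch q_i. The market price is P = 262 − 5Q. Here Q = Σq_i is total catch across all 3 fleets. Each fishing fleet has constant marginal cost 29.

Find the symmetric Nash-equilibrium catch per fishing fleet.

A representative fishing fleet's profit is π_i = q_i(262 − 5Q) − 29q_i, with Q = q_i + Σ_{j≠i} q_j.
First-order condition: 233 − 10q_i − 5Σ_{j≠i} q_j = 0.
In a symmetric equilibrium every fishing fleet chooses the same q, so Σ_{j≠i} q_j = 2q. The condition becomes 233 − 20q = 0, giving q = 233/20 = 11.65.

11.65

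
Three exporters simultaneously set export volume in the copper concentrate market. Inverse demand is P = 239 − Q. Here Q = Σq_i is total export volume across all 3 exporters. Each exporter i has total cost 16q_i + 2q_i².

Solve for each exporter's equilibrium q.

A representative exporter's profit is π_i = q_i(239 − Q) − 16q_i − 2q_i², with Q = q_i + Σ_{j≠i} q_j.
First-order condition: 223 − 6q_i − Σ_{j≠i} q_j = 0.
In a symmetric equilibrium every exporter chooses the same q, so Σ_{j≠i} q_j = 2q. The condition becomes 223 − 8q = 0, giving q = 223/8 = 27.875.

27.875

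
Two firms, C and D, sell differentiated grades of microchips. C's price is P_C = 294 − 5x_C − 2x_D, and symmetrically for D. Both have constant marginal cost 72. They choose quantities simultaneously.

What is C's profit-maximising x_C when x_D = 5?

21.2

Firm C's profit: π = x_C(294 − 5x_C − 2x_D) − 72x_C.
∂π/∂x_C = 222 − 10x_C − 2x_D = 0 ⇒ x_C = 22.2 − 0.2x_D.
At x_D = 5: x_C = 22.2 − 0.2·5 = 21.2.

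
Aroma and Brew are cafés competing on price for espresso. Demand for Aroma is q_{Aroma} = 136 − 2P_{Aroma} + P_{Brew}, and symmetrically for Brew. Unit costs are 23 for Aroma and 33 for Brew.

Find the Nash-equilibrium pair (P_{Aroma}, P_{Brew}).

62, 66

Aroma's profit: π = (P_{Aroma} − 23)(136 − 2P_{Aroma} + P_{Brew}).
∂π/∂P_{Aroma} = 182 − 4P_{Aroma} + P_{Brew} = 0 ⇒ P_{Aroma} = 45.5 + 0.25P_{Brew}.
Similarly P_{Brew} = 50.5 + 0.25P_{Aroma}.
Substituting the second reaction function into the first: P_{Aroma} = 45.5 + 0.25(50.5 + 0.25P_{Aroma}), which gives 0.9375P_{Aroma} = 58.125 ⇒ P_{Aroma} = 62.
Then P_{Brew} = 50.5 + 0.25·62 = 66.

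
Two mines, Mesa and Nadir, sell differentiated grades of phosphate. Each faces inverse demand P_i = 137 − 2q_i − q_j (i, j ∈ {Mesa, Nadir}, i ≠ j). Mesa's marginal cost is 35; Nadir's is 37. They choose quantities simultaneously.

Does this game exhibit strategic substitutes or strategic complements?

strategic substitutes

Mine Mesa's profit: π = q_{Mesa}(137 − 2q_{Mesa} − q_{Nadir}) − 35q_{Mesa}.
∂π/∂q_{Mesa} = 102 − 4q_{Mesa} − q_{Nadir} = 0 ⇒ q_{Mesa} = 25.5 − 0.25q_{Nadir}.
The best-response slope dq_{Mesa}/dq_{Nadir} = −0.25 < 0: the reaction function is downward-sloping, so the choices are strategic substitutes.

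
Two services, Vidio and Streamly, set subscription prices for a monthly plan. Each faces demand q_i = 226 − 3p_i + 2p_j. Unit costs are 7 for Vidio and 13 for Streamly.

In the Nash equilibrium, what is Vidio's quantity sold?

167.625

Vidio's profit: π = (p_{Vidio} − 7)(226 − 3p_{Vidio} + 2p_{Streamly}).
∂π/∂p_{Vidio} = 247 − 6p_{Vidio} + 2p_{Streamly} = 0 ⇒ p_{Vidio} = 247/6 + (1/3)p_{Streamly}.
Similarly p_{Streamly} = 265/6 + (1/3)p_{Vidio}.
Plugging p_{Streamly} into Vidio's best response: p_{Vidio} = 247/6 + (1/3)(265/6 + (1/3)p_{Vidio}) ⇒ (8/9)p_{Vidio} = 503/9, so p_{Vidio} = 62.875.
Then p_{Streamly} = 265/6 + (1/3)·62.875 = 65.125.
q_{Vidio} = 226 − 3·62.875 + 2·65.125 = 167.625.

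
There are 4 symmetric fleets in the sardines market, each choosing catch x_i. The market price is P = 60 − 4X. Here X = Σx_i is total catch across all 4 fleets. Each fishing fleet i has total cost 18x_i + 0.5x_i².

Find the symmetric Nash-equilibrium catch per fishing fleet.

A representative fishing fleet's profit is π_i = x_i(60 − 4X) − 18x_i − 0.5x_i², with X = x_i + Σ_{j≠i} x_j.
First-order condition: 42 − 9x_i − 4Σ_{j≠i} x_j = 0.
In a symmetric equilibrium every fishing fleet chooses the same x, so Σ_{j≠i} x_j = 3x. The condition becomes 42 − 21x = 0, giving x = 42/21 = 2.

2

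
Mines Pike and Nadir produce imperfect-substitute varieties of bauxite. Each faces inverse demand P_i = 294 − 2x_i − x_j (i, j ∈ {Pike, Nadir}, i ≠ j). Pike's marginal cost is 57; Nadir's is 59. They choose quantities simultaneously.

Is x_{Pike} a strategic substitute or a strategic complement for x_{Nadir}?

strategic substitutes

Mine Pike's profit: π = x_{Pike}(294 − 2x_{Pike} − x_{Nadir}) − 57x_{Pike}.
∂π/∂x_{Pike} = 237 − 4x_{Pike} − x_{Nadir} = 0 ⇒ x_{Pike} = 59.25 − 0.25x_{Nadir}.
The best-response slope dx_{Pike}/dx_{Nadir} = −0.25 < 0: the reaction function is downward-sloping, so the choices are strategic substitutes.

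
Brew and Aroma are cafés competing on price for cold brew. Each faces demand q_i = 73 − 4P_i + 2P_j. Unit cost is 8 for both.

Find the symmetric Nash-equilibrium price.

17.5

Brew's profit: π = (P_{Brew} − 8)(73 − 4P_{Brew} + 2P_{Aroma}).
∂π/∂P_{Brew} = 105 − 8P_{Brew} + 2P_{Aroma} = 0 ⇒ P_{Brew} = 13.125 + 0.25P_{Aroma}.
Setting P_{Brew} = P_{Aroma} in the reaction function: P_{Brew} = 13.125 + 0.25P_{Brew}, so P_{Brew} = 13.125 / 0.75 = 17.5.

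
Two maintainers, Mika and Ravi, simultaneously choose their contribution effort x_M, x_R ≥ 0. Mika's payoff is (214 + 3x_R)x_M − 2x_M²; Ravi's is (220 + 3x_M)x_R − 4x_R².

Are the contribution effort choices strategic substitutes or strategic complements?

Expanding Mika's payoff: 214x_M + 3x_Rx_M − 2x_M².
∂π/∂x_M = 214 + 3x_R − 4x_M = 0, so x_M = 53.5 + 0.75x_R.
The best-response slope dx_M/dx_R = 0.75 > 0: the reaction function is upward-sloping, so the choices are strategic complements.

strategic complements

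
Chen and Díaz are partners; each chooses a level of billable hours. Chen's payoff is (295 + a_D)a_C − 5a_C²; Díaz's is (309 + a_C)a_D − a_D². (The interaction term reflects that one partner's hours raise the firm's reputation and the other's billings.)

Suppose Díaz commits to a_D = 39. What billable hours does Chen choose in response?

33.4

Expanding Chen's payoff: 295a_C + a_Da_C − 5a_C².
∂π/∂a_C = 295 + a_D − 10a_C = 0, so a_C = 29.5 + 0.1a_D.
At a_D = 39: a_C = 29.5 + 0.1·39 = 33.4.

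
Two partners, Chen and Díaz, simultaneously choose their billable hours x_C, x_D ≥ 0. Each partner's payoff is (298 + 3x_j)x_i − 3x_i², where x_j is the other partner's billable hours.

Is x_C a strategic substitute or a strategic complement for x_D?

strategic complements

Chen's payoff is (298 + 3x_D)x_C − 3x_C².
∂π/∂x_C = 298 + 3x_D − 6x_C = 0, so x_C = 149/3 + 0.5x_D.
The best-response slope dx_C/dx_D = 0.5 > 0: the reaction function is upward-sloping, so the choices are strategic complements.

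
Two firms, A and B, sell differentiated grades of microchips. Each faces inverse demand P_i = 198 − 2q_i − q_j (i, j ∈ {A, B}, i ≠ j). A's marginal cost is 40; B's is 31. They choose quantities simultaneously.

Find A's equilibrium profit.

1922

Firm A's profit: π = q_A(198 − 2q_A − q_B) − 40q_A.
∂π/∂q_A = 158 − 4q_A − q_B = 0 ⇒ q_A = 39.5 − 0.25q_B.
Similarly q_B = 41.75 − 0.25q_A.
Plugging q_B into A's best response: q_A = 39.5 − 0.25(41.75 − 0.25q_A) ⇒ 0.9375q_A = 29.0625, so q_A = 31.
Then q_B = 41.75 − 0.25·31 = 34.
P_A = 198 − 2·31 − 34 = 102.
Profit = (102 − 40)·31 = 1922.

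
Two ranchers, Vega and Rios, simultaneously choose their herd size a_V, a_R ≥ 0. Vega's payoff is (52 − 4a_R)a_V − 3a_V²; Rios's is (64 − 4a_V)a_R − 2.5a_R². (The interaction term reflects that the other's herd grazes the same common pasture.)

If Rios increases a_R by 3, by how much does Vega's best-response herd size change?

-2

Expanding Vega's payoff: 52a_V − 4a_Ra_V − 3a_V².
∂π/∂a_V = 52 − 4a_R − 6a_V = 0, so a_V = 26/3 − (2/3)a_R.
The reaction-function slope is −2/3, so a 3-unit rise in a_R moves a_V by −2/3 × 3 = −2. Vega's best response falls — the actions are strategic substitutes.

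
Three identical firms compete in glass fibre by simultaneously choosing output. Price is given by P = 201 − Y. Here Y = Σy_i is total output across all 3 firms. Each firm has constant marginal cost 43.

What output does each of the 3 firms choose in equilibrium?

39.5

A representative firm's profit is π_i = y_i(201 − Y) − 43y_i, with Y = y_i + Σ_{j≠i} y_j.
First-order condition: 158 − 2y_i − Σ_{j≠i} y_j = 0.
In a symmetric equilibrium every firm chooses the same y, so Σ_{j≠i} y_j = 2y. The condition becomes 158 − 4y = 0, giving y = 158/4 = 39.5.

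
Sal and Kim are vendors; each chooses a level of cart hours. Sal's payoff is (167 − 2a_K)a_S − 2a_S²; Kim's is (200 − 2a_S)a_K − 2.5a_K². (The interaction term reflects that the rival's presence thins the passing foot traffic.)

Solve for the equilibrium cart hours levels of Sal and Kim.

Expanding Sal's payoff: 167a_S − 2a_Ka_S − 2a_S².
∂π/∂a_S = 167 − 2a_K − 4a_S = 0, so a_S = 41.75 − 0.5a_K.
Likewise for Kim: a_K = 40 − 0.4a_S.
Substituting the second reaction function into the first: a_S = 41.75 − 0.5(40 − 0.4a_S), which gives 0.8a_S = 21.75 ⇒ a_S = 27.1875.
Then a_K = 40 − 0.4·27.1875 = 29.125.

27.1875, 29.125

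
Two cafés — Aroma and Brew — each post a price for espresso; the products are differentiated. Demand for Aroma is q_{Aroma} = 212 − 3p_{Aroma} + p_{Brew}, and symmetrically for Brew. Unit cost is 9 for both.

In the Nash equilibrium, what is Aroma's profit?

Aroma's profit: π = (p_{Aroma} − 9)(212 − 3p_{Aroma} + p_{Brew}).
∂π/∂p_{Aroma} = 239 − 6p_{Aroma} + p_{Brew} = 0 ⇒ p_{Aroma} = 239/6 + (1/6)p_{Brew}.
By symmetry p_{Brew} = p_{Aroma}; substituting into the reaction function, (5/6)p_{Aroma} = 239/6 and p_{Aroma} = 47.8.
q_{Aroma} = 212 − 3·47.8 + 47.8 = 116.4.
Profit = (47.8 − 9)·116.4 = 4516.32.

4516.32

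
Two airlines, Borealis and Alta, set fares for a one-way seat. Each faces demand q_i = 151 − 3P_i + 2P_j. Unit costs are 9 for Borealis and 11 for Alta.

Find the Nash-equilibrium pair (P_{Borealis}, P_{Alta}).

44.875, 45.625

Borealis's profit: π = (P_{Borealis} − 9)(151 − 3P_{Borealis} + 2P_{Alta}).
∂π/∂P_{Borealis} = 178 − 6P_{Borealis} + 2P_{Alta} = 0 ⇒ P_{Borealis} = 89/3 + (1/3)P_{Alta}.
Similarly P_{Alta} = 92/3 + (1/3)P_{Borealis}.
Substituting the second reaction function into the first: P_{Borealis} = 89/3 + (1/3)(92/3 + (1/3)P_{Borealis}), which gives (8/9)P_{Borealis} = 359/9 ⇒ P_{Borealis} = 44.875.
Then P_{Alta} = 92/3 + (1/3)·44.875 = 45.625.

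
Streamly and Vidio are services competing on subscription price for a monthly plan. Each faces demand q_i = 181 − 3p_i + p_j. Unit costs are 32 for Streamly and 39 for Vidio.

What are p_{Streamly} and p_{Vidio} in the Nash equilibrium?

Streamly's profit: π = (p_{Streamly} − 32)(181 − 3p_{Streamly} + p_{Vidio}).
∂π/∂p_{Streamly} = 277 − 6p_{Streamly} + p_{Vidio} = 0 ⇒ p_{Streamly} = 277/6 + (1/6)p_{Vidio}.
Similarly p_{Vidio} = 149/3 + (1/6)p_{Streamly}.
Solving the two reaction functions simultaneously: (1 − (1/6)(1/6))p_{Streamly} = 277/6 + (1/6)·(149/3), so (35/36)p_{Streamly} = 490/9 and p_{Streamly} = 56.
Then p_{Vidio} = 149/3 + (1/6)·56 = 59.

56, 59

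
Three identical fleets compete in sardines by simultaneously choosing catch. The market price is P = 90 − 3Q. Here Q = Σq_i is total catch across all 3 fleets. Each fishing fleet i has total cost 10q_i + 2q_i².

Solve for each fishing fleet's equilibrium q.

A representative fishing fleet's profit is π_i = q_i(90 − 3Q) − 10q_i − 2q_i², with Q = q_i + Σ_{j≠i} q_j.
First-order condition: 80 − 10q_i − 3Σ_{j≠i} q_j = 0.
Imposing symmetry (q_j = q for all j) turns Σ_{j≠i} q_j into 2q, so 80 = 16q and q = 5.

5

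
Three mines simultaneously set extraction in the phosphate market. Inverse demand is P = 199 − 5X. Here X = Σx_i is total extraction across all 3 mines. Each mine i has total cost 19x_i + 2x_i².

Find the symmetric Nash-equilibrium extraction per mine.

7.5

A representative mine's profit is π_i = x_i(199 − 5X) − 19x_i − 2x_i², with X = x_i + Σ_{j≠i} x_j.
First-order condition: 180 − 14x_i − 5Σ_{j≠i} x_j = 0.
Imposing symmetry (x_j = x for all j) turns Σ_{j≠i} x_j into 2x, so 180 = 24x and x = 7.5.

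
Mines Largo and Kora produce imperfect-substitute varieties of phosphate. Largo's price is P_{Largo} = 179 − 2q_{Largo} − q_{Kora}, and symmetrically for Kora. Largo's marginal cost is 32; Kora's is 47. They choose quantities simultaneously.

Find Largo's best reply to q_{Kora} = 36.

Mine Largo's profit: π = q_{Largo}(179 − 2q_{Largo} − q_{Kora}) − 32q_{Largo}.
∂π/∂q_{Largo} = 147 − 4q_{Largo} − q_{Kora} = 0 ⇒ q_{Largo} = 36.75 − 0.25q_{Kora}.
At q_{Kora} = 36: q_{Largo} = 36.75 − 0.25·36 = 27.75.

27.75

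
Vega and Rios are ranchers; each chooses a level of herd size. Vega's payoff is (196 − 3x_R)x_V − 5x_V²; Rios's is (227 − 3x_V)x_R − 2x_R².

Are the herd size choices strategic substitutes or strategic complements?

Expanding Vega's payoff: 196x_V − 3x_Rx_V − 5x_V².
∂π/∂x_V = 196 − 3x_R − 10x_V = 0, so x_V = 19.6 − 0.3x_R.
The best-response slope dx_V/dx_R = −0.3 < 0: the reaction function is downward-sloping, so the choices are strategic substitutes.

strategic substitutes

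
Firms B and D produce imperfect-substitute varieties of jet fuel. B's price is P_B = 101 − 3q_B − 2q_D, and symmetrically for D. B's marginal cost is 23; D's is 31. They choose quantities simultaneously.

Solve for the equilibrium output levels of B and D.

10.25, 8.25

Firm B's profit: π = q_B(101 − 3q_B − 2q_D) − 23q_B.
∂π/∂q_B = 78 − 6q_B − 2q_D = 0 ⇒ q_B = 13 − (1/3)q_D.
Similarly q_D = 35/3 − (1/3)q_B.
Solving the two reaction functions simultaneously: (1 − (−1/3)(−1/3))q_B = 13 − (1/3)·(35/3), so (8/9)q_B = 82/9 and q_B = 10.25.
Then q_D = 35/3 − (1/3)·10.25 = 8.25.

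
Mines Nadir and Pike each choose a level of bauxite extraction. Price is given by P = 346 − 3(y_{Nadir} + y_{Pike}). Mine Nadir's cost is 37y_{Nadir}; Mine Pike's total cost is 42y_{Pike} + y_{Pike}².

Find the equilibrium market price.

Mine Nadir's profit: π = y_{Nadir}(346 − 3(y_{Nadir} + y_{Pike})) − 37y_{Nadir}.
∂π/∂y_{Nadir} = 309 − 6y_{Nadir} − 3y_{Pike} = 0, so y_{Nadir} = 51.5 − 0.5y_{Pike}.
For Pike: ∂π/∂y_{Pike} = 304 − 8y_{Pike} − 3y_{Nadir} = 0 ⇒ y_{Pike} = 38 − 0.375y_{Nadir}.
Solving the two reaction functions simultaneously: (1 − (−0.5)(−0.375))y_{Nadir} = 51.5 − 0.5·38, so 0.8125y_{Nadir} = 32.5 and y_{Nadir} = 40.
Then y_{Pike} = 38 − 0.375·40 = 23.
Equilibrium price: P = 346 − 3·63 = 157.

157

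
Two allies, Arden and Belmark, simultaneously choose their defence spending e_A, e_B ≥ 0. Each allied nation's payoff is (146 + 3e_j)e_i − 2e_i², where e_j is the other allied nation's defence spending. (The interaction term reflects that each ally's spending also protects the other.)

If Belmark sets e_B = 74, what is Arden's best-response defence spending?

92

Arden's payoff is (146 + 3e_B)e_A − 2e_A².
∂π/∂e_A = 146 + 3e_B − 4e_A = 0, so e_A = 36.5 + 0.75e_B.
At e_B = 74: e_A = 36.5 + 0.75·74 = 92.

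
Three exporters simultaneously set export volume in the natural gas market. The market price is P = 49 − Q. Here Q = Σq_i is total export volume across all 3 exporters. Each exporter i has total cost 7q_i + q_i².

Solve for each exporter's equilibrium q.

7

A representative exporter's profit is π_i = q_i(49 − Q) − 7q_i − q_i², with Q = q_i + Σ_{j≠i} q_j.
First-order condition: 42 − 4q_i − Σ_{j≠i} q_j = 0.
Imposing symmetry (q_j = q for all j) turns Σ_{j≠i} q_j into 2q, so 42 = 6q and q = 7.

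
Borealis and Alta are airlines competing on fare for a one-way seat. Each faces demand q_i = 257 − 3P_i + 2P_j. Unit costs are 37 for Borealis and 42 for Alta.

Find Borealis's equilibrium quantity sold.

Borealis's profit: π = (P_{Borealis} − 37)(257 − 3P_{Borealis} + 2P_{Alta}).
∂π/∂P_{Borealis} = 368 − 6P_{Borealis} + 2P_{Alta} = 0 ⇒ P_{Borealis} = 184/3 + (1/3)P_{Alta}.
Similarly P_{Alta} = 383/6 + (1/3)P_{Borealis}.
Solving the two reaction functions simultaneously: (1 − (1/3)(1/3))P_{Borealis} = 184/3 + (1/3)·(383/6), so (8/9)P_{Borealis} = 1487/18 and P_{Borealis} = 92.9375.
Then P_{Alta} = 383/6 + (1/3)·92.9375 = 94.8125.
q_{Borealis} = 257 − 3·92.9375 + 2·94.8125 = 167.8125.

167.8125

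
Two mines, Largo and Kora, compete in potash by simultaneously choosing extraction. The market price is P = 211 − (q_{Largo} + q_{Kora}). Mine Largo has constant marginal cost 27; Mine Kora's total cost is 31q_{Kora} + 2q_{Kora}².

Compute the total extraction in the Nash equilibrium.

100

Mine Largo's profit: π = q_{Largo}(211 − (q_{Largo} + q_{Kora})) − 27q_{Largo}.
∂π/∂q_{Largo} = 184 − 2q_{Largo} − q_{Kora} = 0, so q_{Largo} = 92 − 0.5q_{Kora}.
For Kora: ∂π/∂q_{Kora} = 180 − 6q_{Kora} − q_{Largo} = 0 ⇒ q_{Kora} = 30 − (1/6)q_{Largo}.
Solving the two reaction functions simultaneously: (1 − (−0.5)(−1/6))q_{Largo} = 92 − 0.5·30, so (11/12)q_{Largo} = 77 and q_{Largo} = 84.
Then q_{Kora} = 30 − (1/6)·84 = 16.
Total extraction: 84 + 16 = 100.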